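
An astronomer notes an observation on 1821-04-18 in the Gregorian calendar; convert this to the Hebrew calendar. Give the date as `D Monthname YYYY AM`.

16 Nisan 5581 AM

Julian Day Number of the source date = 2386274.
Converting JDN 2386274 to the Hebrew calendar gives 16 Nisan 5581 AM.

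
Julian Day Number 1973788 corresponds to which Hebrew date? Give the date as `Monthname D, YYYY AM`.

Tevet 13, 4452 AM

JDN 1973788 is 12 December 691 in the proleptic Gregorian calendar.
In the Hebrew calendar that day is Tevet 13, 4452 AM.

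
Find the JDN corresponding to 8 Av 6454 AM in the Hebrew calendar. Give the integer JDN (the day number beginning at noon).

In the Gregorian calendar the same day is 23 July 2694.
JDN 2451545 is 1 January 2000 CE (Gregorian); the target day is +253682 days from there, so JDN = 2705227.

2705227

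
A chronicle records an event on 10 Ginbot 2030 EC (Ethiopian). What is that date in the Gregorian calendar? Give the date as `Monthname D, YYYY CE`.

Julian Day Number of the source date = 2465562.
Converting JDN 2465562 to the Gregorian calendar gives 18 May 2038 CE.

May 18, 2038 CE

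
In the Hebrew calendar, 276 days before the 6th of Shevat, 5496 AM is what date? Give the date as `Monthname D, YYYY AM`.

Nisan 26, 5495 AM

JDN of the 6th of Shevat, 5496 AM = 2355139.
2355139 − 276 = 2354863.
JDN 2354863 in the Hebrew calendar is Nisan 26, 5495 AM.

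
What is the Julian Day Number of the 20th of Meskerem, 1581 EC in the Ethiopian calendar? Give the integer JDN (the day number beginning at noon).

Equivalently 27 September 1588 (Gregorian).
JDN 2299161 is 15 October 1582 CE (Gregorian); the target day is +2174 days from there, so JDN = 2301335.

2301335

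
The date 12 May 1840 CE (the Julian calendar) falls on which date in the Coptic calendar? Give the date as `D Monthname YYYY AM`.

17 Pashons 1556 AM

Both dates share Julian Day Number 2393250; in the Coptic calendar that is 17 Pashons 1556 AM.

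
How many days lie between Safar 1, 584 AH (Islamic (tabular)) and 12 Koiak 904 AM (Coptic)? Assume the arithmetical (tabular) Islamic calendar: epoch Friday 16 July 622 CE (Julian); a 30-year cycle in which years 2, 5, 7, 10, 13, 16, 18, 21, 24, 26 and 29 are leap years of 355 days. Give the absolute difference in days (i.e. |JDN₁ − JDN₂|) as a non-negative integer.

114

JDN of the first date = 2155066.
JDN of the second date = 2154952.
|2154952 − 2155066| = 114.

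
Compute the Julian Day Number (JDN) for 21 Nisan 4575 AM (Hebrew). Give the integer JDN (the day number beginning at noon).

2018830

In the proleptic Gregorian calendar the same day is 8 April 815.
JDN 2451545 is 1 January 2000 CE (Gregorian); the target day is −432715 days from there, so JDN = 2018830.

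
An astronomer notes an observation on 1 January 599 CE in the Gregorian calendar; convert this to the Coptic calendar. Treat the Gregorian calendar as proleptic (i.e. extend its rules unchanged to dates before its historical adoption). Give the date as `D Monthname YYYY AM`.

Julian Day Number of the source date = 1939841.
Converting JDN 1939841 to the Coptic calendar gives 4 Tobi 315 AM.

4 Tobi 315 AM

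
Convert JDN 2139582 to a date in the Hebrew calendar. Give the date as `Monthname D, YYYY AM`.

Cheshvan 21, 4906 AM

The proleptic Gregorian equivalent of JDN 2139582 is 16 November 1145.
In the Hebrew calendar that day is Cheshvan 21, 4906 AM.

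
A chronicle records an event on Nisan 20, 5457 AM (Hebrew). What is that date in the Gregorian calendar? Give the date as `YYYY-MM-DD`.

Both dates share Julian Day Number 2340978; in the Gregorian calendar that is 11 April 1697 CE.

1697-04-11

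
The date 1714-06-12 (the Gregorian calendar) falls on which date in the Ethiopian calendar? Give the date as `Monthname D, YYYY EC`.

Sene 7, 1706 EC

Julian Day Number of the source date = 2347248.
Converting JDN 2347248 to the Ethiopian calendar gives 7 Sene 1706 EC.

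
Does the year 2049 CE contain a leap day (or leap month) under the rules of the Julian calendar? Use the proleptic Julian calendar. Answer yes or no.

2049 mod 4 = 1, so it is a common year in the Julian calendar.

no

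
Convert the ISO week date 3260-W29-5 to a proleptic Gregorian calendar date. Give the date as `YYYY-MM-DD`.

ISO week 1 of 3260 is the week containing the first Thursday of 3260.
Week 29, day 5 (Friday) lands on 3260-07-16.

3260-07-16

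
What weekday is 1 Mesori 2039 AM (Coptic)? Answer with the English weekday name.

Equivalently 10 August 2323 Gregorian, JDN 2569739.
2569739 ≡ 4 (mod 7); counting from Monday = 0 gives Friday.

Friday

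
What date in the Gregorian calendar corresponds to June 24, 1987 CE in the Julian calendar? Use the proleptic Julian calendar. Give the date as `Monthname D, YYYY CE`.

July 7, 1987 CE

At this point the Julian calendar is 13 days behind the Gregorian.
24 June 1987 Julian + 13 days → 7 July 1987 Gregorian.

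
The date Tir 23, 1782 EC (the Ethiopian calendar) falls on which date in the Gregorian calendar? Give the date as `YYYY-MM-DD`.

Julian Day Number of the source date = 2374873.
Converting JDN 2374873 to the Gregorian calendar gives 29 January 1790 CE.

1790-01-29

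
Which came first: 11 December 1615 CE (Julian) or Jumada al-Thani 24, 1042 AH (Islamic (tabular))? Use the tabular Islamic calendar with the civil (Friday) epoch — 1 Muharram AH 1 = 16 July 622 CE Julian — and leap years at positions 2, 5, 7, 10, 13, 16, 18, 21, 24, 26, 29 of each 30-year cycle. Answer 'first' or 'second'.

First date → JDN 2311281; second date → JDN 2317507.
JDN 2311281 < JDN 2317507, so the first date is earlier.

first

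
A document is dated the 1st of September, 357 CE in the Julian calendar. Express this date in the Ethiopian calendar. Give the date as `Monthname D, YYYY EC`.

Both dates share Julian Day Number 1851696; in the Ethiopian calendar that is 4 Meskerem 350 EC.

Meskerem 4, 350 EC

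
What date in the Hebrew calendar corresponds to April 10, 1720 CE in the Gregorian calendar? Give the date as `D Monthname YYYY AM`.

Both dates share Julian Day Number 2349377; in the Hebrew calendar that is 2 Nisan 5480 AM.

2 Nisan 5480 AM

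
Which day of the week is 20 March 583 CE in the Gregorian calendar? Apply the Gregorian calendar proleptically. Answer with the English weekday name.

Since JDN mod 7 = 3 (0 = Monday), the day is Thursday.

Thursday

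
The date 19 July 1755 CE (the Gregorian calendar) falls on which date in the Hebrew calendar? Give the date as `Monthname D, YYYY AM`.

Av 11, 5515 AM

Both dates share Julian Day Number 2362260; in the Hebrew calendar that is 11 Av 5515 AM.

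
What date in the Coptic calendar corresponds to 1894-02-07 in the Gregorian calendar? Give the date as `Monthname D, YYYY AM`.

Julian Day Number of the source date = 2412867.
Converting JDN 2412867 to the Coptic calendar gives 1 Meshir 1610 AM.

Meshir 1, 1610 AM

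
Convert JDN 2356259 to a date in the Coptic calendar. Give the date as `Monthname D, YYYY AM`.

The Gregorian equivalent of JDN 2356259 is 12 February 1739.
In the Coptic calendar that day is Meshir 7, 1455 AM.

Meshir 7, 1455 AM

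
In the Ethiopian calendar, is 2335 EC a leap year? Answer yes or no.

yes

2335 mod 4 = 3; in the Ethiopian calendar a year is leap when year mod 4 = 3, so it is a leap year.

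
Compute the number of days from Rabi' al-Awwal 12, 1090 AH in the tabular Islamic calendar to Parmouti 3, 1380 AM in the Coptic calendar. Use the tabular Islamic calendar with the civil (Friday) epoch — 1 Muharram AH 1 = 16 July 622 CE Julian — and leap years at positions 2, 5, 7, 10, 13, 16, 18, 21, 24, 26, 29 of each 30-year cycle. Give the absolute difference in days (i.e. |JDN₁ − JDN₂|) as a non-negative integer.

5493

First date → JDN 2334415; second date → JDN 2328922.
The interval is |2334415 − 2328922| = 5493 days.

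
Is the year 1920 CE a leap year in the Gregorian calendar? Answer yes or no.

1920 is divisible by 4 and not by 100, so it is a leap year.

yes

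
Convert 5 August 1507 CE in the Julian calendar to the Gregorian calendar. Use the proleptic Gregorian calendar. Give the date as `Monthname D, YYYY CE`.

The Julian–Gregorian offset here is 10 days (Julian trailing).
5 August 1507 Julian + 10 days → 15 August 1507 Gregorian.

August 15, 1507 CE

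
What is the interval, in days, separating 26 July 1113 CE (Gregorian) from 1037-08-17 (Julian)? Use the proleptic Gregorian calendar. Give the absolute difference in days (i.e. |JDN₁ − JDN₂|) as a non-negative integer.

JDN of the first date = 2127781.
JDN of the second date = 2100051.
|2100051 − 2127781| = 27730.

27730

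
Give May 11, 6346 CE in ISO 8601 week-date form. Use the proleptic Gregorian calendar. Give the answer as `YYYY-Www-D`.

The weekday is Saturday (ISO weekday 6).
That Saturday belongs to ISO week 19 of ISO year 6346.

6346-W19-6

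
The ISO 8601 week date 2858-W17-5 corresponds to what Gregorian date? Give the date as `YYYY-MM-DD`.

ISO week 1 of 2858 is the week containing the first Thursday of 2858.
Week 17, day 5 (Friday) lands on 2858-04-26.

2858-04-26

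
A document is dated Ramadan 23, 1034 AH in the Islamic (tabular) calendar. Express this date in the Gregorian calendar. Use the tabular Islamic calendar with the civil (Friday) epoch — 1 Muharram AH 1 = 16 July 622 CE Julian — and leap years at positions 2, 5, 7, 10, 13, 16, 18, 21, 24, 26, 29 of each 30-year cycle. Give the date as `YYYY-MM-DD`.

1625-06-29

Julian Day Number of the source date = 2314759.
Converting JDN 2314759 to the Gregorian calendar gives 29 June 1625 CE.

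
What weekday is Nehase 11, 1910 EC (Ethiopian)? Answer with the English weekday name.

This is JDN 2421823 (17 August 1918 Gregorian).
JDN 2421823 mod 7 = 5, and JDN 0 was a Monday, so this is a Saturday.

Saturday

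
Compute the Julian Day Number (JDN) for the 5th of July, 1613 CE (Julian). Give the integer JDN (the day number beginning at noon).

2310392

Equivalently 15 July 1613 (Gregorian).
JDN 2451545 is 1 January 2000 CE (Gregorian); the target day is −141153 days from there, so JDN = 2310392.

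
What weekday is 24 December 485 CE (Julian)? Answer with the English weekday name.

Tuesday

This is JDN 1898562 (25 December 485 Gregorian).
JDN 1898562 mod 7 = 1, and JDN 0 was a Monday, so this is a Tuesday.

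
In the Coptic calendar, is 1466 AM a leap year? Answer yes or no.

1466 mod 4 = 2; in the Coptic calendar a year is leap when year mod 4 = 3, so it is a common year.

no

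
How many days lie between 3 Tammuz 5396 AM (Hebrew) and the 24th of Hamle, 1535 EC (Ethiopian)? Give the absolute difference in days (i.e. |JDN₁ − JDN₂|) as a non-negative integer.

33947

First date → JDN 2318784; second date → JDN 2284837.
The interval is |2318784 − 2284837| = 33947 days.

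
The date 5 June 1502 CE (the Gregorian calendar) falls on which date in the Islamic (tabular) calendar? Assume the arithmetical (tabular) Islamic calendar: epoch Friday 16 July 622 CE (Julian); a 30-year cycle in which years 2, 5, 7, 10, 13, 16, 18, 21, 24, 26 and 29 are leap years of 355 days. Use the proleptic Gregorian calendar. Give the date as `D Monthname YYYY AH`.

Julian Day Number of the source date = 2269809.
Converting JDN 2269809 to the tabular Islamic calendar gives 19 Dhu al-Qa'dah 907 AH.

19 Dhu al-Qa'dah 907 AH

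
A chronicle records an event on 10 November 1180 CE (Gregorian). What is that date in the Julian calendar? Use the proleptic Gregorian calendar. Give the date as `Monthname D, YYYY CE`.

For dates in this range the Gregorian date is 7 days ahead of the Julian.
10 November 1180 Gregorian − 7 days → 3 November 1180 Julian.

November 3, 1180 CE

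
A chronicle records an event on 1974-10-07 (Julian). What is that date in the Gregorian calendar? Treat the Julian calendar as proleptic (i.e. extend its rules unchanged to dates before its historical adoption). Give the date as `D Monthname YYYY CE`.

20 October 1974 CE

At this point the Julian calendar is 13 days behind the Gregorian.
7 October 1974 Julian + 13 days → 20 October 1974 Gregorian.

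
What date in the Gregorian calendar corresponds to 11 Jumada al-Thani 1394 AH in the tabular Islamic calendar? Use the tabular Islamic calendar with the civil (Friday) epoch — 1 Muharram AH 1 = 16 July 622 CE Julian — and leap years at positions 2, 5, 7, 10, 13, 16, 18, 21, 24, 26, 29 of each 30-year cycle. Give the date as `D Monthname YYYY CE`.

2 July 1974 CE

Both dates share Julian Day Number 2442231; in the Gregorian calendar that is 2 July 1974 CE.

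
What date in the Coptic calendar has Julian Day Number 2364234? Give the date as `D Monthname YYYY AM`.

The Gregorian equivalent of JDN 2364234 is 13 December 1760.
In the Coptic calendar that day is 6 Koiak 1477 AM.

6 Koiak 1477 AM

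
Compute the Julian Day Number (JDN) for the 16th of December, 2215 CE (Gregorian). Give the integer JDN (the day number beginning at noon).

2530421

JDN 2451545 is 1 January 2000 CE (Gregorian); the target day is +78876 days from there, so JDN = 2530421.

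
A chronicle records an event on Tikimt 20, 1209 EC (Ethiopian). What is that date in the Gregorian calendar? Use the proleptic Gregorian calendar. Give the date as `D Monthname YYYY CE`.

Both dates share Julian Day Number 2165492; in the Gregorian calendar that is 24 October 1216 CE.

24 October 1216 CE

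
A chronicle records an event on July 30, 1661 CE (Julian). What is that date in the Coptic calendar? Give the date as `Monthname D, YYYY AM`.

Mesori 6, 1377 AM

Both dates share Julian Day Number 2327949; in the Coptic calendar that is 6 Mesori 1377 AM.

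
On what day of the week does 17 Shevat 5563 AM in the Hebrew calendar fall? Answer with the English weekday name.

Wednesday

In the Gregorian calendar this is 9 February 1803 (JDN 2379631).
2379631 ≡ 2 (mod 7); counting from Monday = 0 gives Wednesday.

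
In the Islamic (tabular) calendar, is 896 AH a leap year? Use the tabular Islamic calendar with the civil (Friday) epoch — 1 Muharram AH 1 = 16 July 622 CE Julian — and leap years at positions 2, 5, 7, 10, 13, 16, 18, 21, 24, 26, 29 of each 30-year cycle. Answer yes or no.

Year 896 AH is year 26 of its 30-year cycle; leap positions are 2, 5, 7, 10, 13, 16, 18, 21, 24, 26, 29, so it is a leap year (355 days).

yes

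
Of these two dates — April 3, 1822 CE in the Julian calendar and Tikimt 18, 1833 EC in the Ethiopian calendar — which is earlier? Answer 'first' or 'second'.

First date → JDN 2386636; second date → JDN 2393406.
JDN 2386636 < JDN 2393406, so the first date is earlier.

first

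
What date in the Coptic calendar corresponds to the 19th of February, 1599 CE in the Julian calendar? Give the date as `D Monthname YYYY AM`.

Julian Day Number of the source date = 2305142.
Converting JDN 2305142 to the Coptic calendar gives 25 Meshir 1315 AM.

25 Meshir 1315 AM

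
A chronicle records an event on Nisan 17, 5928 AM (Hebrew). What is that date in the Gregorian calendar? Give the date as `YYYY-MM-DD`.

Both dates share Julian Day Number 2513021; in the Gregorian calendar that is 25 April 2168 CE.

2168-04-25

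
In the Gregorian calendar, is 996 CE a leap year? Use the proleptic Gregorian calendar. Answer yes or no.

996 is divisible by 4 and not by 100, so it is a leap year.

yes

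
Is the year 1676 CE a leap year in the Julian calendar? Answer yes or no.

1676 mod 4 = 0, so it is a leap year in the Julian calendar.

yes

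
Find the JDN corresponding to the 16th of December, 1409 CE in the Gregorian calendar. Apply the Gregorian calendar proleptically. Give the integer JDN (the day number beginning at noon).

2236036

JDN 2299161 is 15 October 1582 CE (Gregorian); the target day is −63125 days from there, so JDN = 2236036.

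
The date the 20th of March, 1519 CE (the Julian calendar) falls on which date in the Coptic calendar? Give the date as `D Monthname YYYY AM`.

Both dates share Julian Day Number 2275951; in the Coptic calendar that is 24 Paremhat 1235 AM.

24 Paremhat 1235 AM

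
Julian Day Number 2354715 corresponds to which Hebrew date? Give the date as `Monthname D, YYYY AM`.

The Gregorian equivalent of JDN 2354715 is 21 November 1734.
In the Hebrew calendar that day is Cheshvan 25, 5495 AM.

Cheshvan 25, 5495 AM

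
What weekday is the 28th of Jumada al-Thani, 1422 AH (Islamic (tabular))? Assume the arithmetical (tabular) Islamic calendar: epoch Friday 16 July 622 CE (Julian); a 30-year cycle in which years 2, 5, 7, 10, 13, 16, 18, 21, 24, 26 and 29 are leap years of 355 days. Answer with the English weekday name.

Monday

Equivalently 17 September 2001 Gregorian, JDN 2452170.
JDN 2452170 mod 7 = 0, and JDN 0 was a Monday, so this is a Monday.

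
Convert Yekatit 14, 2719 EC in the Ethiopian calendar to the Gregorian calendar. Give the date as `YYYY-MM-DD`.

2727-02-27

Julian Day Number of the source date = 2717133.
Converting JDN 2717133 to the Gregorian calendar gives 27 February 2727 CE.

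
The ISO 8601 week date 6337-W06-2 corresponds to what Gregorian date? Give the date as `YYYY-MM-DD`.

6337-02-09

ISO week 1 of 6337 is the week containing the first Thursday of 6337.
Week 6, day 2 (Tuesday) lands on 6337-02-09.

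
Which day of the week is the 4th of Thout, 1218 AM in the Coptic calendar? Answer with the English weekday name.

Wednesday

This is JDN 2269542 (11 September 1501 Gregorian).
JDN 2269542 mod 7 = 2, and JDN 0 was a Monday, so this is a Wednesday.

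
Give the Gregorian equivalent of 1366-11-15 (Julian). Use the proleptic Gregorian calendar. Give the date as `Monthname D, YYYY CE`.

At this point the Julian calendar is 8 days behind the Gregorian.
15 November 1366 Julian + 8 days → 23 November 1366 Gregorian.

November 23, 1366 CE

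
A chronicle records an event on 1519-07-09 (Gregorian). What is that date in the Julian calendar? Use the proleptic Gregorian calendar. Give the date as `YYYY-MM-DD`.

For dates in this range the Gregorian date is 10 days ahead of the Julian.
9 July 1519 Gregorian − 10 days → 29 June 1519 Julian.

1519-06-29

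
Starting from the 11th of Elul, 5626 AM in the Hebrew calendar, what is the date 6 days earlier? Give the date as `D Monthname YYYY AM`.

The starting date is JDN 2402836; 2402836 − 6 = 2402830.
JDN 2402830 corresponds to 5 Elul 5626 AM.

5 Elul 5626 AM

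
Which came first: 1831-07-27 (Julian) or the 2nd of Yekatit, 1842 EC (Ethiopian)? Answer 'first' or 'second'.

first

Converting both to JDN: 2390038 vs 2396797; the smaller is the first.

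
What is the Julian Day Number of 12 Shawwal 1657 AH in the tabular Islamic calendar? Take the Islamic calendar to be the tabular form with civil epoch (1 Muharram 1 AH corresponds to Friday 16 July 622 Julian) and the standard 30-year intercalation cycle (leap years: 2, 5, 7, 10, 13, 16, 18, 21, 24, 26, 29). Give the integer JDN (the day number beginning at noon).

Equivalently 29 December 2229 (Gregorian).
JDN 2299161 is 15 October 1582 CE (Gregorian); the target day is +236387 days from there, so JDN = 2535548.

2535548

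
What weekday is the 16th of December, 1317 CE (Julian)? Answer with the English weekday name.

Friday

Equivalently 24 December 1317 Gregorian, JDN 2202442.
2202442 ≡ 4 (mod 7); counting from Monday = 0 gives Friday.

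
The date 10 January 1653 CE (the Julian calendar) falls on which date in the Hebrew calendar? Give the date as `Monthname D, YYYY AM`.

Shevat 22, 5413 AM

The source date corresponds to 20 January 1653 in the Gregorian calendar (JDN 2324826).
That day falls on 22 Shevat 5413 AM in the Hebrew calendar.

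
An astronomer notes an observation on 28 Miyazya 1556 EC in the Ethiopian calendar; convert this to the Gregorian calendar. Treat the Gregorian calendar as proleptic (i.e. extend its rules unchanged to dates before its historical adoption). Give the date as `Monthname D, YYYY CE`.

May 3, 1564 CE

Julian Day Number of the source date = 2292422.
Converting JDN 2292422 to the Gregorian calendar gives 3 May 1564 CE.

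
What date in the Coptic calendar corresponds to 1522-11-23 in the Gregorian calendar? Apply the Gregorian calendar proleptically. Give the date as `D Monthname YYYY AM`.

Both dates share Julian Day Number 2277285; in the Coptic calendar that is 17 Hathor 1239 AM.

17 Hathor 1239 AM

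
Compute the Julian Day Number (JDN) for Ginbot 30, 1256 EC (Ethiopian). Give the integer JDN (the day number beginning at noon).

2182879

Equivalently 1 June 1264 (proleptic Gregorian).
JDN 2400001 is 17 November 1858 CE (Gregorian), MJD 0; the target day is −217122 days from there, so JDN = 2182879.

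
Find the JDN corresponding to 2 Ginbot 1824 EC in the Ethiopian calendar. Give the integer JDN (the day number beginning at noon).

Equivalently 9 May 1832 (Gregorian).
JDN 2451545 is 1 January 2000 CE (Gregorian); the target day is −61232 days from there, so JDN = 2390313.

2390313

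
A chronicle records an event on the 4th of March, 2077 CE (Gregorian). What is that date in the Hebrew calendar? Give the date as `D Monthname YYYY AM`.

Both dates share Julian Day Number 2479732; in the Hebrew calendar that is 9 Adar 5837 AM.

9 Adar 5837 AM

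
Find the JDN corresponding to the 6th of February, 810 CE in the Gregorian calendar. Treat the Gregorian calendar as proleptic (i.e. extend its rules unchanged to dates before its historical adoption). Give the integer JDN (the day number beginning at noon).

2016943

JDN 2451545 is 1 January 2000 CE (Gregorian); the target day is −434602 days from there, so JDN = 2016943.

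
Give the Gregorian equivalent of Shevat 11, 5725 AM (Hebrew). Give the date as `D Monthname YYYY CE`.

Julian Day Number of the source date = 2438775.
Converting JDN 2438775 to the Gregorian calendar gives 14 January 1965 CE.

14 January 1965 CE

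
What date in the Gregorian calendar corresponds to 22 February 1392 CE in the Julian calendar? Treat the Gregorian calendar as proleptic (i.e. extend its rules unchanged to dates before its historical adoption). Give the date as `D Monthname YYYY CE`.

1 March 1392 CE

At this point the Julian calendar is 8 days behind the Gregorian.
22 February 1392 Julian + 8 days → 1 March 1392 Gregorian.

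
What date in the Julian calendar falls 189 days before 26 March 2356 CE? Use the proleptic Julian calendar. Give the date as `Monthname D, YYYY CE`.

Counting 189 days back from JDN 2581672 reaches JDN 2581483, which is September 19, 2355 CE.

September 19, 2355 CE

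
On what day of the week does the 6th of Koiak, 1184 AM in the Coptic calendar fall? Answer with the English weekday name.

This is JDN 2257216 (12 December 1467 Gregorian).
2257216 ≡ 3 (mod 7); counting from Monday = 0 gives Thursday.

Thursday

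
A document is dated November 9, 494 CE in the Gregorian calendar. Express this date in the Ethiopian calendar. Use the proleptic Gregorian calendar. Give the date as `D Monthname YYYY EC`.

12 Hidar 487 EC

Julian Day Number of the source date = 1901803.
Converting JDN 1901803 to the Ethiopian calendar gives 12 Hidar 487 EC.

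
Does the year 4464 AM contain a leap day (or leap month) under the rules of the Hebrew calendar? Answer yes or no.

no

Hebrew year 4464 is year 18 of its 19-year Metonic cycle; leap years are at positions 3, 6, 8, 11, 14, 17, 19, so it is a common year (12 months).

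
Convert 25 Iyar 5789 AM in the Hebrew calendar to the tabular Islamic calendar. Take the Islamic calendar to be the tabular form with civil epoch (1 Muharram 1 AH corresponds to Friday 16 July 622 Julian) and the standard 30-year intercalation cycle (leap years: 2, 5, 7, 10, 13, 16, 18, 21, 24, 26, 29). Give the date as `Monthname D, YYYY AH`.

Julian Day Number of the source date = 2462267.
Converting JDN 2462267 to the tabular Islamic calendar gives 26 Dhu al-Hijjah 1450 AH.

Dhu al-Hijjah 26, 1450 AH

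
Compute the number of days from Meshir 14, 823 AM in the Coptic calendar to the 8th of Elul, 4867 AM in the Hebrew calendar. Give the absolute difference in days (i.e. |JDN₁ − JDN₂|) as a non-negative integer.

JDN of the first date = 2125428.
JDN of the second date = 2125629.
|2125629 − 2125428| = 201.

201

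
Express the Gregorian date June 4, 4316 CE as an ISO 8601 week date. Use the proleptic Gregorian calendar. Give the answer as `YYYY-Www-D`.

The weekday is Sunday (ISO weekday 7).
That Sunday belongs to ISO week 22 of ISO year 4316.

4316-W22-7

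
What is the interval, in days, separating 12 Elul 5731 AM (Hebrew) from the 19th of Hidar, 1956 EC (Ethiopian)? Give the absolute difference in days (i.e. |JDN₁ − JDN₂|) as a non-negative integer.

JDN of the first date = 2441197.
JDN of the second date = 2438363.
|2438363 − 2441197| = 2834.

2834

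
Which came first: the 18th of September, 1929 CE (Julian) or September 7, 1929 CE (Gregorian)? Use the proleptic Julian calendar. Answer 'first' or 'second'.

First date → JDN 2425886; second date → JDN 2425862.
JDN 2425862 < JDN 2425886, so the second date is earlier.

second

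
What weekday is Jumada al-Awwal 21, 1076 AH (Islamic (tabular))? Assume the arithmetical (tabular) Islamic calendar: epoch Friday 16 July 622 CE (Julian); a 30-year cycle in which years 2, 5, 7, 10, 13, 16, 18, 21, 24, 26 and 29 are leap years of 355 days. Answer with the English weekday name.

In the Gregorian calendar this is 29 November 1665 (JDN 2329522).
Since JDN mod 7 = 6 (0 = Monday), the day is Sunday.

Sunday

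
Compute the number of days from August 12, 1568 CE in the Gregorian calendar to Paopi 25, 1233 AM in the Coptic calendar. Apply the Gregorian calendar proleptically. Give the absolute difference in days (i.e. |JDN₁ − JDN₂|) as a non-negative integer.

JDN of the first date = 2293984.
JDN of the second date = 2275072.
|2275072 − 2293984| = 18912.

18912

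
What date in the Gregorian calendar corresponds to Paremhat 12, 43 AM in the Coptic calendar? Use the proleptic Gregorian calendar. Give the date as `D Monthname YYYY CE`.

Both dates share Julian Day Number 1840561; in the Gregorian calendar that is 9 March 327 CE.

9 March 327 CE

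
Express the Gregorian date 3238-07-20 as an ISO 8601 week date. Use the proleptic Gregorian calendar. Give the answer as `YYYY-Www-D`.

The weekday is Tuesday (ISO weekday 2).
That Tuesday belongs to ISO week 29 of ISO year 3238.

3238-W29-2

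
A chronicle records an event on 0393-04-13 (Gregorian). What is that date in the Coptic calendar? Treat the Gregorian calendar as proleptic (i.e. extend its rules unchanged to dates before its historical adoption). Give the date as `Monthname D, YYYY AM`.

Both dates share Julian Day Number 1864703; in the Coptic calendar that is 17 Parmouti 109 AM.

Parmouti 17, 109 AM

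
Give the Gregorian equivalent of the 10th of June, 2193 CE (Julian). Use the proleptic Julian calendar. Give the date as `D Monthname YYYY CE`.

24 June 2193 CE

For dates in this range the Gregorian date is 14 days ahead of the Julian.
10 June 2193 Julian + 14 days → 24 June 2193 Gregorian.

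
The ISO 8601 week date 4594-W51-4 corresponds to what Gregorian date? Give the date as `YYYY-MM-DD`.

4594-12-18

ISO week 1 of 4594 is the week containing the first Thursday of 4594.
Week 51, day 4 (Thursday) lands on 4594-12-18.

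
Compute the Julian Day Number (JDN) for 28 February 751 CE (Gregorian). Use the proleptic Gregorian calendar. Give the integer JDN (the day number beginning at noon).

JDN 2451545 is 1 January 2000 CE (Gregorian); the target day is −456130 days from there, so JDN = 1995415.

1995415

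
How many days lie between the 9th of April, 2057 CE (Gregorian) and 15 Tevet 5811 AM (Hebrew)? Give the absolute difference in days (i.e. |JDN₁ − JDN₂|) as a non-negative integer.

2292

JDN of the first date = 2472463.
JDN of the second date = 2470171.
|2470171 − 2472463| = 2292.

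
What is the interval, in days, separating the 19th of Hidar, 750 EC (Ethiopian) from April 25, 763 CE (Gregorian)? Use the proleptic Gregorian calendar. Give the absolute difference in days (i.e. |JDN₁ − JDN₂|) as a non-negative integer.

1983

JDN of the first date = 1997871.
JDN of the second date = 1999854.
|1999854 − 1997871| = 1983.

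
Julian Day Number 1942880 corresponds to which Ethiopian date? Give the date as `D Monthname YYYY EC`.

The proleptic Gregorian equivalent of JDN 1942880 is 29 April 607.
In the Ethiopian calendar that day is 1 Ginbot 599 EC.

1 Ginbot 599 EC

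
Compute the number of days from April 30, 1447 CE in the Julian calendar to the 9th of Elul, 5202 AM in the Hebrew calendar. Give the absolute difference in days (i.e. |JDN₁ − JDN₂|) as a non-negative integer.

1718

JDN of the first date = 2249694.
JDN of the second date = 2247976.
|2247976 − 2249694| = 1718.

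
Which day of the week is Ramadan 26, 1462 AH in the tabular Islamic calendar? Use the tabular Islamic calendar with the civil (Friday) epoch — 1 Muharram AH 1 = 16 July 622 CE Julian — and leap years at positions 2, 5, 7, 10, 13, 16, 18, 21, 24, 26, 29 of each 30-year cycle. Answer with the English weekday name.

In the Gregorian calendar this is 3 October 2040 (JDN 2466431).
JDN 2466431 mod 7 = 2, and JDN 0 was a Monday, so this is a Wednesday.

Wednesday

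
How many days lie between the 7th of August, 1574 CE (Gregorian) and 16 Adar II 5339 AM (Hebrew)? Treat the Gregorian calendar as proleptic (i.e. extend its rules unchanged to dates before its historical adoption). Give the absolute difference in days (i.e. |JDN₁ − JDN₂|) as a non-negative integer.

1690

First date → JDN 2296170; second date → JDN 2297860.
The interval is |2296170 − 2297860| = 1690 days.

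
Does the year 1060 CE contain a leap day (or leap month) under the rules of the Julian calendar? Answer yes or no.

1060 mod 4 = 0, so it is a leap year in the Julian calendar.

yes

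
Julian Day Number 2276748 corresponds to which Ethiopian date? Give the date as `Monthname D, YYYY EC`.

Ginbot 30, 1513 EC

The proleptic Gregorian equivalent of JDN 2276748 is 4 June 1521.
In the Ethiopian calendar that day is Ginbot 30, 1513 EC.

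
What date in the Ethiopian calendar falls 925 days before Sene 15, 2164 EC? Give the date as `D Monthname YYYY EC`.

Counting 925 days back from JDN 2514541 reaches JDN 2513616, which is 1 Tahsas 2162 EC.

1 Tahsas 2162 EC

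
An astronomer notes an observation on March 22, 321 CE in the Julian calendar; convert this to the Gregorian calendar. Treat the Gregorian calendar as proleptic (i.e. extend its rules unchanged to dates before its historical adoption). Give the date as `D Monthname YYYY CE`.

23 March 321 CE

For dates in this range the Gregorian date is 1 day ahead of the Julian.
22 March 321 Julian + 1 day → 23 March 321 Gregorian.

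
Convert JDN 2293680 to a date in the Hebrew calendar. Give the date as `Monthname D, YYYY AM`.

Tishrei 30, 5328 AM

The proleptic Gregorian equivalent of JDN 2293680 is 13 October 1567.
In the Hebrew calendar that day is Tishrei 30, 5328 AM.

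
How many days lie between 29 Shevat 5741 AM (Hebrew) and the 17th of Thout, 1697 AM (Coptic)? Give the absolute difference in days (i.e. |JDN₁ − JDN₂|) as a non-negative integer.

JDN of the first date = 2444639.
JDN of the second date = 2444510.
|2444510 − 2444639| = 129.

129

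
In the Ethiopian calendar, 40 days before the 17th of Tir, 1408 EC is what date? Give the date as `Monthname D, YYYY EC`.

Tahsas 7, 1408 EC

Counting 40 days back from JDN 2238264 reaches JDN 2238224, which is Tahsas 7, 1408 EC.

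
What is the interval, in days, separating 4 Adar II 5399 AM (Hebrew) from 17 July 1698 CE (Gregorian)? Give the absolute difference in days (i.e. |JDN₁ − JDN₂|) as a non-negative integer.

21679

First date → JDN 2319761; second date → JDN 2341440.
The interval is |2319761 − 2341440| = 21679 days.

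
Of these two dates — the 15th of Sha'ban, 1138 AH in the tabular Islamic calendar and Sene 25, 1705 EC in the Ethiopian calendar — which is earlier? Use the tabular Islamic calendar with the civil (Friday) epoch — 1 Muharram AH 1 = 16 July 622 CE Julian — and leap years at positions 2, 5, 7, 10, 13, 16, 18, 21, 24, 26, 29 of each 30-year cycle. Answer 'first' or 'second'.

Converting both to JDN: 2351576 vs 2346901; the smaller is the second.

second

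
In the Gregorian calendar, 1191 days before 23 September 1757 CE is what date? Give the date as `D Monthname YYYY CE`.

20 June 1754 CE

Counting 1191 days back from JDN 2363057 reaches JDN 2361866, which is 20 June 1754 CE.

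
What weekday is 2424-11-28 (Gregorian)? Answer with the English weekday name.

JDN 2606740 mod 7 = 3, and JDN 0 was a Monday, so this is a Thursday.

Thursday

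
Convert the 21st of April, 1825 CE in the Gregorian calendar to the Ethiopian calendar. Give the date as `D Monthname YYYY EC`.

14 Miyazya 1817 EC

Julian Day Number of the source date = 2387738.
Converting JDN 2387738 to the Ethiopian calendar gives 14 Miyazya 1817 EC.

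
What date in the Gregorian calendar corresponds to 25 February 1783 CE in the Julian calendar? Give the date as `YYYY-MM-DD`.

At this point the Julian calendar is 11 days behind the Gregorian.
25 February 1783 Julian + 11 days → 8 March 1783 Gregorian.

1783-03-08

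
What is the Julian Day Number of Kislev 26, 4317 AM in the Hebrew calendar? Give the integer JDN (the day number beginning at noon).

1924485

In the proleptic Gregorian calendar the same day is 16 December 556.
JDN 2299161 is 15 October 1582 CE (Gregorian); the target day is −374676 days from there, so JDN = 1924485.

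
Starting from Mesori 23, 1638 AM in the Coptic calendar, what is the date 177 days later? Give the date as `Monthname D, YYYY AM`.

Meshir 15, 1639 AM

The starting date is JDN 2423296; 2423296 + 177 = 2423473.
JDN 2423473 corresponds to Meshir 15, 1639 AM.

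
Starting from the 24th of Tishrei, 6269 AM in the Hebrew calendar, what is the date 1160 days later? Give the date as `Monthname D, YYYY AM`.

Tevet 3, 6272 AM

The starting date is JDN 2637381; 2637381 + 1160 = 2638541.
JDN 2638541 corresponds to Tevet 3, 6272 AM.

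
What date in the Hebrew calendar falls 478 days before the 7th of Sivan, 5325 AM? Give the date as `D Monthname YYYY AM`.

The starting date is JDN 2292801; 2292801 − 478 = 2292323.
JDN 2292323 corresponds to 1 Shevat 5324 AM.

1 Shevat 5324 AM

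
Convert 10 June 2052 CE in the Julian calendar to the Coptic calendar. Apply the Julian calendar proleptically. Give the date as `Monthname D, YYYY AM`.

Paoni 16, 1768 AM

The source date corresponds to 23 June 2052 in the Gregorian calendar (JDN 2470712).
That day falls on 16 Paoni 1768 AM in the Coptic calendar.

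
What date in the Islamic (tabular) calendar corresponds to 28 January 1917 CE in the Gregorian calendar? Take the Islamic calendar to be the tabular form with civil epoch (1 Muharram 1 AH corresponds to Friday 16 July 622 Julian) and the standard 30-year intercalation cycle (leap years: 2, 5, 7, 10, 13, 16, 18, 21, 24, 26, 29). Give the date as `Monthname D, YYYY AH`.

Rabi' al-Thani 4, 1335 AH

Julian Day Number of the source date = 2421257.
Converting JDN 2421257 to the tabular Islamic calendar gives 4 Rabi' al-Thani 1335 AH.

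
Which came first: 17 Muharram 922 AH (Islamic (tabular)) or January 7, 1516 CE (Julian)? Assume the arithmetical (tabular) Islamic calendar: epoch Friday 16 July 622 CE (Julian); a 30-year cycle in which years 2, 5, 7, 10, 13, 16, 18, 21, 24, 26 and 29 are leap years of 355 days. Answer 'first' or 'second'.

second

Converting both to JDN: 2274828 vs 2274783; the smaller is the second.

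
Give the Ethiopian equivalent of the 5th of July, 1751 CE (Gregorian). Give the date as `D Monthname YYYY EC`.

Julian Day Number of the source date = 2360785.
Converting JDN 2360785 to the Ethiopian calendar gives 30 Sene 1743 EC.

30 Sene 1743 EC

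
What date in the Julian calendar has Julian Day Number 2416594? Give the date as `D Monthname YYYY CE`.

JDN 2416594 is 23 April 1904 in the Gregorian calendar.
In the Julian calendar that day is 10 April 1904 CE.

10 April 1904 CE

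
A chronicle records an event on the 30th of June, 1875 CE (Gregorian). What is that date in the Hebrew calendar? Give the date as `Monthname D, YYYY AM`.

Julian Day Number of the source date = 2406070.
Converting JDN 2406070 to the Hebrew calendar gives 27 Sivan 5635 AM.

Sivan 27, 5635 AM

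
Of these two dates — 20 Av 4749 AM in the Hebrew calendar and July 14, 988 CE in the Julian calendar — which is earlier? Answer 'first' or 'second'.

First date → JDN 2082496; second date → JDN 2082120.
JDN 2082120 < JDN 2082496, so the second date is earlier.

second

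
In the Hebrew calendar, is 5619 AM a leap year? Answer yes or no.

yes

Hebrew year 5619 is year 14 of its 19-year Metonic cycle; leap years are at positions 3, 6, 8, 11, 14, 17, 19, so it is a leap year (13 months).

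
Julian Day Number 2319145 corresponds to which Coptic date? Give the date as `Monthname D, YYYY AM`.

Paoni 28, 1353 AM

JDN 2319145 is 2 July 1637 in the Gregorian calendar.
In the Coptic calendar that day is Paoni 28, 1353 AM.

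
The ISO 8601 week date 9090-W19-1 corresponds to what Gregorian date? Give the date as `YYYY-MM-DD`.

ISO week 1 of 9090 is the week containing the first Thursday of 9090.
Week 19, day 1 (Monday) lands on 9090-05-05.

9090-05-05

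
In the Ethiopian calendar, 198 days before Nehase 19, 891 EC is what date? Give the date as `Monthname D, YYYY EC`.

Yekatit 1, 891 EC

The starting date is JDN 2049641; 2049641 − 198 = 2049443.
JDN 2049443 corresponds to Yekatit 1, 891 EC.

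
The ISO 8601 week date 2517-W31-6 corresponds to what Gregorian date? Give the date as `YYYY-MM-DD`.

ISO week 1 of 2517 is the week containing the first Thursday of 2517.
Week 31, day 6 (Saturday) lands on 2517-08-07.

2517-08-07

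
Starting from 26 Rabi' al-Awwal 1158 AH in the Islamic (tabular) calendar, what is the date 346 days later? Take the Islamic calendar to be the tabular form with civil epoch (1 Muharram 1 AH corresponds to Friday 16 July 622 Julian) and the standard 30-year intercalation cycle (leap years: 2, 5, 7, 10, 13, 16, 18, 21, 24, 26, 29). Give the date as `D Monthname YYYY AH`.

JDN of 26 Rabi' al-Awwal 1158 AH = 2358526.
2358526 + 346 = 2358872.
JDN 2358872 in the tabular Islamic calendar is 17 Rabi' al-Awwal 1159 AH.

17 Rabi' al-Awwal 1159 AH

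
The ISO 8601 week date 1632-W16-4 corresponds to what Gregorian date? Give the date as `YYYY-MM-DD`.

ISO week 1 of 1632 is the week containing the first Thursday of 1632.
Week 16, day 4 (Thursday) lands on 1632-04-15.

1632-04-15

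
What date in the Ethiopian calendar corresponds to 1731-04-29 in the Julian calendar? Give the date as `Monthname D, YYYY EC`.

Ginbot 4, 1723 EC

Julian Day Number of the source date = 2353424.
Converting JDN 2353424 to the Ethiopian calendar gives 4 Ginbot 1723 EC.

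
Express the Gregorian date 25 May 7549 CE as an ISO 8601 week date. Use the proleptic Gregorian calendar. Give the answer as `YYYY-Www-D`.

The weekday is Wednesday (ISO weekday 3).
That Wednesday belongs to ISO week 21 of ISO year 7549.

7549-W21-3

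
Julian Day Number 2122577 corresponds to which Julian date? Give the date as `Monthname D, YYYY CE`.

The proleptic Gregorian equivalent of JDN 2122577 is 26 April 1099.
In the Julian calendar that day is April 20, 1099 CE.

April 20, 1099 CE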